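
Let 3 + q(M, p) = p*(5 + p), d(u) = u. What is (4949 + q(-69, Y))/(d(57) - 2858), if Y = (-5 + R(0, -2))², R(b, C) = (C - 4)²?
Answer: -933272/2801 ≈ -333.19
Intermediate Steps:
R(b, C) = (-4 + C)²
Y = 961 (Y = (-5 + (-4 - 2)²)² = (-5 + (-6)²)² = (-5 + 36)² = 31² = 961)
q(M, p) = -3 + p*(5 + p)
(4949 + q(-69, Y))/(d(57) - 2858) = (4949 + (-3 + 961² + 5*961))/(57 - 2858) = (4949 + (-3 + 923521 + 4805))/(-2801) = (4949 + 928323)*(-1/2801) = 933272*(-1/2801) = -933272/2801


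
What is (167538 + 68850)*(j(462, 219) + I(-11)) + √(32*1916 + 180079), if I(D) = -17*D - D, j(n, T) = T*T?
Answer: 11384209692 + √241391 ≈ 1.1384e+10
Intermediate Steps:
j(n, T) = T²
I(D) = -18*D
(167538 + 68850)*(j(462, 219) + I(-11)) + √(32*1916 + 180079) = (167538 + 68850)*(219² - 18*(-11)) + √(32*1916 + 180079) = 236388*(47961 + 198) + √(61312 + 180079) = 236388*48159 + √241391 = 11384209692 + √241391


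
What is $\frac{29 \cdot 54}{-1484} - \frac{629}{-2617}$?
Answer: $- \frac{1582393}{1941814} \approx -0.8149$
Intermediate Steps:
$\frac{29 \cdot 54}{-1484} - \frac{629}{-2617} = 1566 \left(- \frac{1}{1484}\right) - - \frac{629}{2617} = - \frac{783}{742} + \frac{629}{2617} = - \frac{1582393}{1941814}$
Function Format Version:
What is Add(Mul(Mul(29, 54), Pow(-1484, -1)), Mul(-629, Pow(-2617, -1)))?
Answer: Rational(-1582393, 1941814) ≈ -0.81490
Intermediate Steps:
Add(Mul(Mul(29, 54), Pow(-1484, -1)), Mul(-629, Pow(-2617, -1))) = Add(Mul(1566, Rational(-1, 1484)), Mul(-629, Rational(-1, 2617))) = Add(Rational(-783, 742), Rational(629, 2617)) = Rational(-1582393, 1941814)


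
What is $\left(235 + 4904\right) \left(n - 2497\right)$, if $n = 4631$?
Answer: $10966626$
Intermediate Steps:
$\left(235 + 4904\right) \left(n - 2497\right) = \left(235 + 4904\right) \left(4631 - 2497\right) = 5139 \cdot 2134 = 10966626$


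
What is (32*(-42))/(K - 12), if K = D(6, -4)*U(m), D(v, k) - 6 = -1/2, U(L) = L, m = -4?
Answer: 672/17 ≈ 39.529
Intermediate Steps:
D(v, k) = 11/2 (D(v, k) = 6 - 1/2 = 11/2)
K = -22 (K = (11/2)*(-4) = -22)
(32*(-42))/(K - 12) = (32*(-42))/(-22 - 12) = -1344/(-34) = -1344*(-1/34) = 672/17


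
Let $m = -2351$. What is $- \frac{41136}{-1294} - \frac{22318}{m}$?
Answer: $\frac{62795114}{1521097} \approx 41.283$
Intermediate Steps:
$- \frac{41136}{-1294} - \frac{22318}{m} = - \frac{41136}{-1294} - \frac{22318}{-2351} = \left(-41136\right) \left(- \frac{1}{1294}\right) - - \frac{22318}{2351} = \frac{20568}{647} + \frac{22318}{2351} = \frac{62795114}{1521097}$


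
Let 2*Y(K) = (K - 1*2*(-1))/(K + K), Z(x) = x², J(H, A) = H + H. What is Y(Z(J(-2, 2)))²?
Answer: 81/1024 ≈ 0.079102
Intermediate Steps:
J(H, A) = 2*H
Y(K) = (2 + K)/(4*K) (Y(K) = ((K - 1*2*(-1))/(K + K))/2 = ((K - 2*(-1))/((2*K)))/2 = ((K + 2)*(1/(2*K)))/2 = ((2 + K)*(1/(2*K)))/2 = ((2 + K)/(2*K))/2 = (2 + K)/(4*K))
Y(Z(J(-2, 2)))² = ((2 + (2*(-2))²)/(4*((2*(-2))²)))² = ((2 + (-4)²)/(4*((-4)²)))² = ((¼)*(2 + 16)/16)² = ((¼)*(1/16)*18)² = (9/32)² = 81/1024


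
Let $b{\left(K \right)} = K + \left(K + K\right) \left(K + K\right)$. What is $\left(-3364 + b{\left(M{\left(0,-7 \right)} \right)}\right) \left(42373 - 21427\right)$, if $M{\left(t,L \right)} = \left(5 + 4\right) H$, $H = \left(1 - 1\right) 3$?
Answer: $-70462344$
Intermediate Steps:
$H = 0$ ($H = 0 \cdot 3 = 0$)
$M{\left(t,L \right)} = 0$ ($M{\left(t,L \right)} = \left(5 + 4\right) 0 = 9 \cdot 0 = 0$)
$b{\left(K \right)} = K + 4 K^{2}$ ($b{\left(K \right)} = K + 2 K 2 K = K + 4 K^{2}$)
$\left(-3364 + b{\left(M{\left(0,-7 \right)} \right)}\right) \left(42373 - 21427\right) = \left(-3364 + 0 \left(1 + 4 \cdot 0\right)\right) \left(42373 - 21427\right) = \left(-3364 + 0 \left(1 + 0\right)\right) 20946 = \left(-3364 + 0 \cdot 1\right) 20946 = \left(-3364 + 0\right) 20946 = \left(-3364\right) 20946 = -70462344$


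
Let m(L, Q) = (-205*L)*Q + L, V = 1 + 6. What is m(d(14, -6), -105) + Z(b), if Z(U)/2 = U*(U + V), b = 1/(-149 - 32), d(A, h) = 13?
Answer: 9167770186/32761 ≈ 2.7984e+5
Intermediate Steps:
V = 7
m(L, Q) = L - 205*L*Q (m(L, Q) = -205*L*Q + L = L - 205*L*Q)
b = -1/181 (b = 1/(-181) = -1/181 ≈ -0.0055249)
Z(U) = 2*U*(7 + U) (Z(U) = 2*(U*(U + 7)) = 2*(U*(7 + U)) = 2*U*(7 + U))
m(d(14, -6), -105) + Z(b) = 13*(1 - 205*(-105)) + 2*(-1/181)*(7 - 1/181) = 13*(1 + 21525) + 2*(-1/181)*(1266/181) = 13*21526 - 2532/32761 = 279838 - 2532/32761 = 9167770186/32761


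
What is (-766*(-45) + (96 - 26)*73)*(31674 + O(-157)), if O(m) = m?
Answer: 1247442860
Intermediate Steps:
(-766*(-45) + (96 - 26)*73)*(31674 + O(-157)) = (-766*(-45) + (96 - 26)*73)*(31674 - 157) = (34470 + 70*73)*31517 = (34470 + 5110)*31517 = 39580*31517 = 1247442860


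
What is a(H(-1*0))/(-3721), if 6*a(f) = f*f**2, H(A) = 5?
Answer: -125/22326 ≈ -0.0055989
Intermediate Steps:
a(f) = f**3/6 (a(f) = (f*f**2)/6 = f**3/6)
a(H(-1*0))/(-3721) = ((1/6)*5**3)/(-3721) = ((1/6)*125)*(-1/3721) = (125/6)*(-1/3721) = -125/22326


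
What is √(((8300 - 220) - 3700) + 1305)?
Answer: √5685 ≈ 75.399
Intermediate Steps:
√(((8300 - 220) - 3700) + 1305) = √((8080 - 3700) + 1305) = √(4380 + 1305) = √5685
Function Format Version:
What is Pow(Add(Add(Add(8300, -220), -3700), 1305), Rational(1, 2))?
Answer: Pow(5685, Rational(1, 2)) ≈ 75.399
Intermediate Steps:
Pow(Add(Add(Add(8300, -220), -3700), 1305), Rational(1, 2)) = Pow(Add(Add(8080, -3700), 1305), Rational(1, 2)) = Pow(Add(4380, 1305), Rational(1, 2)) = Pow(5685, Rational(1, 2))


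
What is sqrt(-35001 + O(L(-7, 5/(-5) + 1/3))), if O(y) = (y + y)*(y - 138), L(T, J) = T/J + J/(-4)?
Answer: I*sqrt(339457)/3 ≈ 194.21*I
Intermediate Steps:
L(T, J) = -J/4 + T/J (L(T, J) = T/J + J*(-1/4) = T/J - J/4 = -J/4 + T/J)
O(y) = 2*y*(-138 + y) (O(y) = (2*y)*(-138 + y) = 2*y*(-138 + y))
sqrt(-35001 + O(L(-7, 5/(-5) + 1/3))) = sqrt(-35001 + 2*(-(5/(-5) + 1/3)/4 - 7/(5/(-5) + 1/3))*(-138 + (-(5/(-5) + 1/3)/4 - 7/(5/(-5) + 1/3)))) = sqrt(-35001 + 2*(-(5*(-1/5) + 1*(1/3))/4 - 7/(5*(-1/5) + 1*(1/3)))*(-138 + (-(5*(-1/5) + 1*(1/3))/4 - 7/(5*(-1/5) + 1*(1/3))))) = sqrt(-35001 + 2*(-(-1 + 1/3)/4 - 7/(-1 + 1/3))*(-138 + (-(-1 + 1/3)/4 - 7/(-1 + 1/3)))) = sqrt(-35001 + 2*(-1/4*(-2/3) - 7/(-2/3))*(-138 + (-1/4*(-2/3) - 7/(-2/3)))) = sqrt(-35001 + 2*(1/6 - 7*(-3/2))*(-138 + (1/6 - 7*(-3/2)))) = sqrt(-35001 + 2*(1/6 + 21/2)*(-138 + (1/6 + 21/2))) = sqrt(-35001 + 2*(32/3)*(-138 + 32/3)) = sqrt(-35001 + 2*(32/3)*(-382/3)) = sqrt(-35001 - 24448/9) = sqrt(-339457/9) = I*sqrt(339457)/3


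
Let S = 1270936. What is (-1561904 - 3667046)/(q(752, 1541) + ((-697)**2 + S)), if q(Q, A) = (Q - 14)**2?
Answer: -5228950/2301389 ≈ -2.2721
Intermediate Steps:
q(Q, A) = (-14 + Q)**2
(-1561904 - 3667046)/(q(752, 1541) + ((-697)**2 + S)) = (-1561904 - 3667046)/((-14 + 752)**2 + ((-697)**2 + 1270936)) = -5228950/(738**2 + (485809 + 1270936)) = -5228950/(544644 + 1756745) = -5228950/2301389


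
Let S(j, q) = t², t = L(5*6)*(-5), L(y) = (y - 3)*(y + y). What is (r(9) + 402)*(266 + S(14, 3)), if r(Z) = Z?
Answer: 26965819326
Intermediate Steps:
L(y) = 2*y*(-3 + y) (L(y) = (-3 + y)*(2*y) = 2*y*(-3 + y))
t = -8100 (t = (2*(5*6)*(-3 + 5*6))*(-5) = (2*30*(-3 + 30))*(-5) = (2*30*27)*(-5) = 1620*(-5) = -8100)
S(j, q) = 65610000 (S(j, q) = (-8100)² = 65610000)
(r(9) + 402)*(266 + S(14, 3)) = (9 + 402)*(266 + 65610000) = 411*65610266 = 26965819326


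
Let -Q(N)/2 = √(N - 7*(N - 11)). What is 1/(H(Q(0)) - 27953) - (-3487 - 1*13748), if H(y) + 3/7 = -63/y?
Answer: 29035559708954243/1684685800361 - 882*√77/1684685800361 ≈ 17235.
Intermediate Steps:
Q(N) = -2*√(77 - 6*N) (Q(N) = -2*√(N - 7*(N - 11)) = -2*√(N - 7*(-11 + N)) = -2*√(N + (77 - 7*N)) = -2*√(77 - 6*N))
H(y) = -3/7 - 63/y
1/(H(Q(0)) - 27953) - (-3487 - 1*13748) = 1/((-3/7 - 63*(-1/(2*√(77 - 6*0)))) - 27953) - (-3487 - 1*13748) = 1/((-3/7 - 63*(-1/(2*√(77 + 0)))) - 27953) - (-3487 - 13748) = 1/((-3/7 - 63*(-√77/154)) - 27953) - 1*(-17235) = 1/((-3/7 - (-9)*√77/22) - 27953) + 17235 = 1/((-3/7 + 9*√77/22) - 27953) + 17235 = 1/(-195674/7 + 9*√77/22) + 17235 = 17235 + 1/(-195674/7 + 9*√77/22)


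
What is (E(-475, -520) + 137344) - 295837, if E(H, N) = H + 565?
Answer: -158403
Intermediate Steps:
E(H, N) = 565 + H
(E(-475, -520) + 137344) - 295837 = ((565 - 475) + 137344) - 295837 = (90 + 137344) - 295837 = 137434 - 295837 = -158403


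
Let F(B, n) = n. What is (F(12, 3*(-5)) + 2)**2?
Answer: 169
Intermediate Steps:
(F(12, 3*(-5)) + 2)**2 = (3*(-5) + 2)**2 = (-15 + 2)**2 = (-13)**2 = 169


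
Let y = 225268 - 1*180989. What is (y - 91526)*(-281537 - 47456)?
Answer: 15543932271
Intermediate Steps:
y = 44279 (y = 225268 - 180989 = 44279)
(y - 91526)*(-281537 - 47456) = (44279 - 91526)*(-281537 - 47456) = -47247*(-328993) = 15543932271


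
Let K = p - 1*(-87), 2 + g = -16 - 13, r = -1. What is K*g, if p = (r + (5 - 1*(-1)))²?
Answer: -3472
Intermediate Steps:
g = -31 (g = -2 + (-16 - 13) = -2 - 29 = -31)
p = 25 (p = (-1 + (5 - 1*(-1)))² = (-1 + (5 + 1))² = (-1 + 6)² = 5² = 25)
K = 112 (K = 25 - 1*(-87) = 25 + 87 = 112)
K*g = 112*(-31) = -3472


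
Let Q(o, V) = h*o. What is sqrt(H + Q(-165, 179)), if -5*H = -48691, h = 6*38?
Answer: I*sqrt(697045)/5 ≈ 166.98*I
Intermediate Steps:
h = 228
H = 48691/5 (H = -1/5*(-48691) = 48691/5 ≈ 9738.2)
Q(o, V) = 228*o
sqrt(H + Q(-165, 179)) = sqrt(48691/5 + 228*(-165)) = sqrt(48691/5 - 37620) = sqrt(-139409/5) = I*sqrt(697045)/5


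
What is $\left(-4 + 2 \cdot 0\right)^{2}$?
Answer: $16$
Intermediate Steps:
$\left(-4 + 2 \cdot 0\right)^{2} = \left(-4 + 0\right)^{2} = \left(-4\right)^{2} = 16$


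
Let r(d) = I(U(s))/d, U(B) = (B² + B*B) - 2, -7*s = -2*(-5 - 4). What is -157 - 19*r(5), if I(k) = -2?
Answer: -747/5 ≈ -149.40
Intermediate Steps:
s = -18/7 (s = -(-2)*(-5 - 4)/7 = -(-2)*(-9)/7 = -⅐*18 = -18/7 ≈ -2.5714)
U(B) = -2 + 2*B² (U(B) = (B² + B²) - 2 = 2*B² - 2 = -2 + 2*B²)
r(d) = -2/d
-157 - 19*r(5) = -157 - (-38)/5 = -157 - 19*(-⅖) = -157 + 38/5 = -747/5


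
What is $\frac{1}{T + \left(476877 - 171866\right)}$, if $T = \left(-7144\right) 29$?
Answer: $\frac{1}{97835} \approx 1.0221 \cdot 10^{-5}$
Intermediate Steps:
$T = -207176$
$\frac{1}{T + \left(476877 - 171866\right)} = \frac{1}{-207176 + \left(476877 - 171866\right)} = \frac{1}{-207176 + 305011} = \frac{1}{97835}$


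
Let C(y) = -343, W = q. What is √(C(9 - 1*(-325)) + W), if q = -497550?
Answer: I*√497893 ≈ 705.62*I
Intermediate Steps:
W = -497550
√(C(9 - 1*(-325)) + W) = √(-343 - 497550) = √(-497893) = I*√497893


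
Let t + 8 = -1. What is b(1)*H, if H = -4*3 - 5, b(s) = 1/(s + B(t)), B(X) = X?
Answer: 17/8 ≈ 2.1250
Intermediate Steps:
t = -9 (t = -8 - 1 = -9)
b(s) = 1/(-9 + s) (b(s) = 1/(s - 9) = 1/(-9 + s))
H = -17 (H = -12 - 5 = -17)
b(1)*H = -17/(-9 + 1) = -17/(-8) = -⅛*(-17) = 17/8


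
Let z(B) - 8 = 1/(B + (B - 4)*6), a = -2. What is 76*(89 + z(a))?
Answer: 7370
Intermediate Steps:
z(B) = 8 + 1/(-24 + 7*B) (z(B) = 8 + 1/(B + (B - 4)*6) = 8 + 1/(B + (-4 + B)*6) = 8 + 1/(B + (-24 + 6*B)) = 8 + 1/(-24 + 7*B))
76*(89 + z(a)) = 76*(89 + (-191 + 56*(-2))/(-24 + 7*(-2))) = 76*(89 + (-191 - 112)/(-24 - 14)) = 76*(89 - 303/(-38)) = 76*(89 - 1/38*(-303)) = 76*(89 + 303/38) = 76*(3685/38) = 7370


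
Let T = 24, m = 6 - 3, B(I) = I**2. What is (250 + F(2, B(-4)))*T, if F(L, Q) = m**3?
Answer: 6648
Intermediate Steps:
m = 3
F(L, Q) = 27 (F(L, Q) = 3**3 = 27)
(250 + F(2, B(-4)))*T = (250 + 27)*24 = 277*24 = 6648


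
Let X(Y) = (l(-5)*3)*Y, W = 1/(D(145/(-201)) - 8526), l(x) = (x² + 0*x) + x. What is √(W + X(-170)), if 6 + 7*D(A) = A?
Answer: I*√29962687397819919/1713919 ≈ 100.99*I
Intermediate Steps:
D(A) = -6/7 + A/7
l(x) = x + x² (l(x) = (x² + 0) + x = x² + x = x + x²)
W = -201/1713919 (W = 1/((-6/7 + (145/(-201))/7) - 8526) = 1/((-6/7 + (145*(-1/201))/7) - 8526) = 1/((-6/7 + (⅐)*(-145/201)) - 8526) = 1/((-6/7 - 145/1407) - 8526) = 1/(-193/201 - 8526) = 1/(-1713919/201) = -201/1713919 ≈ -0.00011728)
X(Y) = 60*Y (X(Y) = (-5*(1 - 5)*3)*Y = (-5*(-4)*3)*Y = (20*3)*Y = 60*Y)
√(W + X(-170)) = √(-201/1713919 + 60*(-170)) = √(-201/1713919 - 10200) = √(-17481974001/1713919) = I*√29962687397819919/1713919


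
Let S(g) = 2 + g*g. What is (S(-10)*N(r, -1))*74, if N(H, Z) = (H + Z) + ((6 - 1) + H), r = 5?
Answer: 105672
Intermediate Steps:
S(g) = 2 + g**2
N(H, Z) = 5 + Z + 2*H (N(H, Z) = (H + Z) + (5 + H) = 5 + Z + 2*H)
(S(-10)*N(r, -1))*74 = ((2 + (-10)**2)*(5 - 1 + 2*5))*74 = ((2 + 100)*(5 - 1 + 10))*74 = (102*14)*74 = 1428*74 = 105672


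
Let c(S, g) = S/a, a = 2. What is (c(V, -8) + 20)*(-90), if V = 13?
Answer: -2385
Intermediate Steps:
c(S, g) = S/2
(c(V, -8) + 20)*(-90) = ((½)*13 + 20)*(-90) = (13/2 + 20)*(-90) = (53/2)*(-90) = -2385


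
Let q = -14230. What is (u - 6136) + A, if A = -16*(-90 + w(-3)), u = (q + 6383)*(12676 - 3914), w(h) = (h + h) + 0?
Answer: -68760014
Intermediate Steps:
w(h) = 2*h (w(h) = 2*h + 0 = 2*h)
u = -68755414 (u = (-14230 + 6383)*(12676 - 3914) = -7847*8762 = -68755414)
A = 1536 (A = -16*(-90 + 2*(-3)) = -16*(-90 - 6) = -16*(-96) = 1536)
(u - 6136) + A = (-68755414 - 6136) + 1536 = -68761550 + 1536 = -68760014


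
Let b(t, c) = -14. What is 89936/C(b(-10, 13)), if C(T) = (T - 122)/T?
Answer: 157388/17 ≈ 9258.1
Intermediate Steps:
C(T) = (-122 + T)/T
89936/C(b(-10, 13)) = 89936/(((-122 - 14)/(-14))) = 89936/((-1/14*(-136))) = 89936/(68/7) = 89936*(7/68) = 157388/17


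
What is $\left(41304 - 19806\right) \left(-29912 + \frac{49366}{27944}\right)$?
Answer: $- \frac{4492069239969}{6986} \approx -6.4301 \cdot 10^{8}$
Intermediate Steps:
$\left(41304 - 19806\right) \left(-29912 + \frac{49366}{27944}\right) = 21498 \left(-29912 + 49366 \cdot \frac{1}{27944}\right) = 21498 \left(-29912 + \frac{24683}{13972}\right) = 21498 \left(- \frac{417905781}{13972}\right) = - \frac{4492069239969}{6986}$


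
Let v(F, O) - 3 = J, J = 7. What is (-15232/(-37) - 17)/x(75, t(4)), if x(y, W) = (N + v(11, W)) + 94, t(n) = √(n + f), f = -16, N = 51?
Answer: 14603/5735 ≈ 2.5463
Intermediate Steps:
v(F, O) = 10 (v(F, O) = 3 + 7 = 10)
t(n) = √(-16 + n) (t(n) = √(n - 16) = √(-16 + n))
x(y, W) = 155 (x(y, W) = (51 + 10) + 94 = 61 + 94 = 155)
(-15232/(-37) - 17)/x(75, t(4)) = (-15232/(-37) - 17)/155 = (-15232*(-1)/37 - 17)*(1/155) = (-112*(-136/37) - 17)*(1/155) = (15232/37 - 17)*(1/155) = (14603/37)*(1/155) = 14603/5735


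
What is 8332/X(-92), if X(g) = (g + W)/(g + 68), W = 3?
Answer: 199968/89 ≈ 2246.8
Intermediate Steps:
X(g) = (3 + g)/(68 + g) (X(g) = (g + 3)/(g + 68) = (3 + g)/(68 + g))
8332/X(-92) = 8332/(((3 - 92)/(68 - 92))) = 8332/((-89/(-24))) = 8332/((-1/24*(-89))) = 8332/(89/24) = 8332*(24/89) = 199968/89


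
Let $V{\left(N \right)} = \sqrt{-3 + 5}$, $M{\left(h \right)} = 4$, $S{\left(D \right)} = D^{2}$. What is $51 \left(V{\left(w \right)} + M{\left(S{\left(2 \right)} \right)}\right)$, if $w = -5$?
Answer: $204 + 51 \sqrt{2} \approx 276.13$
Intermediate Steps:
$V{\left(N \right)} = \sqrt{2}$
$51 \left(V{\left(w \right)} + M{\left(S{\left(2 \right)} \right)}\right) = 51 \left(\sqrt{2} + 4\right) = 51 \left(4 + \sqrt{2}\right) = 204 + 51 \sqrt{2}$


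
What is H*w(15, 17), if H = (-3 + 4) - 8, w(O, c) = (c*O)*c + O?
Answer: -30450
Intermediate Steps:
w(O, c) = O + O*c**2 (w(O, c) = (O*c)*c + O = O*c**2 + O = O + O*c**2)
H = -7 (H = 1 - 8 = -7)
H*w(15, 17) = -105*(1 + 17**2) = -105*(1 + 289) = -105*290 = -7*4350 = -30450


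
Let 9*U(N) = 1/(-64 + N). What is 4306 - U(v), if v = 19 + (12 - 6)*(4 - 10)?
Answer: 3139075/729 ≈ 4306.0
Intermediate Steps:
v = -17 (v = 19 + 6*(-6) = 19 - 36 = -17)
U(N) = 1/(9*(-64 + N))
4306 - U(v) = 4306 - 1/(9*(-64 - 17)) = 4306 - 1/(9*(-81)) = 4306 - (-1)/(9*81) = 4306 - 1*(-1/729) = 4306 + 1/729 = 3139075/729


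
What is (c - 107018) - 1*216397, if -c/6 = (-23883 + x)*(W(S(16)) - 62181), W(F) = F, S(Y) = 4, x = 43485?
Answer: 7312437909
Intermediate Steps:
c = 7312761324 (c = -6*(-23883 + 43485)*(4 - 62181) = -117612*(-62177) = -6*(-1218793554) = 7312761324)
(c - 107018) - 1*216397 = (7312761324 - 107018) - 1*216397 = 7312654306 - 216397 = 7312437909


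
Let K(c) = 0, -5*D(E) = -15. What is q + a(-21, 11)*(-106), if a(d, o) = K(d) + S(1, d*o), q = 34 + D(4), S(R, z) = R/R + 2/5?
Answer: -557/5 ≈ -111.40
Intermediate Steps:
D(E) = 3 (D(E) = -⅕*(-15) = 3)
S(R, z) = 7/5 (S(R, z) = 1 + 2*(⅕) = 1 + ⅖ = 7/5)
q = 37 (q = 34 + 3 = 37)
a(d, o) = 7/5 (a(d, o) = 0 + 7/5 = 7/5)
q + a(-21, 11)*(-106) = 37 + (7/5)*(-106) = 37 - 742/5 = -557/5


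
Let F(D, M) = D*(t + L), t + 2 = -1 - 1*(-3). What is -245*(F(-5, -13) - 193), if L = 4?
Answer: 52185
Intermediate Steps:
t = 0 (t = -2 + (-1 - 1*(-3)) = -2 + (-1 + 3) = -2 + 2 = 0)
F(D, M) = 4*D (F(D, M) = D*(0 + 4) = D*4 = 4*D)
-245*(F(-5, -13) - 193) = -245*(4*(-5) - 193) = -245*(-20 - 193) = -245*(-213) = -1*(-52185) = 52185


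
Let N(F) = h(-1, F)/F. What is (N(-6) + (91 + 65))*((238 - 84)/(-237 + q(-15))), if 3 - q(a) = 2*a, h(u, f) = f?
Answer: -12089/102 ≈ -118.52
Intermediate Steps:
q(a) = 3 - 2*a
N(F) = 1 (N(F) = F/F = 1)
(N(-6) + (91 + 65))*((238 - 84)/(-237 + q(-15))) = (1 + (91 + 65))*((238 - 84)/(-237 + (3 - 2*(-15)))) = (1 + 156)*(154/(-237 + (3 + 30))) = 157*(154/(-237 + 33)) = 157*(154/(-204)) = 157*(154*(-1/204)) = 157*(-77/102) = -12089/102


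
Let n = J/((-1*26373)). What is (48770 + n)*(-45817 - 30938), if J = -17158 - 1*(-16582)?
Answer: -32907728544810/8791 ≈ -3.7433e+9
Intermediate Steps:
J = -576 (J = -17158 + 16582 = -576)
n = 192/8791 (n = -576/((-1*26373)) = -576/(-26373) = -576*(-1/26373) = 192/8791 ≈ 0.021841)
(48770 + n)*(-45817 - 30938) = (48770 + 192/8791)*(-45817 - 30938) = (428737262/8791)*(-76755) = -32907728544810/8791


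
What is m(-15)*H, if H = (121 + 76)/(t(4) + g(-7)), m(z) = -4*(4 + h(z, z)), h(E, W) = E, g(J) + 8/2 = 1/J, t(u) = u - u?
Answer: -60676/29 ≈ -2092.3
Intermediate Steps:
t(u) = 0
g(J) = -4 + 1/J
m(z) = -16 - 4*z (m(z) = -4*(4 + z) = -16 - 4*z)
H = -1379/29 (H = (121 + 76)/(0 + (-4 + 1/(-7))) = 197/(0 + (-4 - ⅐)) = 197/(0 - 29/7) = 197/(-29/7) = 197*(-7/29) = -1379/29 ≈ -47.552)
m(-15)*H = (-16 - 4*(-15))*(-1379/29) = (-16 + 60)*(-1379/29) = 44*(-1379/29) = -60676/29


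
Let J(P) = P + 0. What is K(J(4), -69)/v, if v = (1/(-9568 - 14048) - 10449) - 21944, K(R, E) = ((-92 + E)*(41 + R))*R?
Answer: 97770240/109284727 ≈ 0.89464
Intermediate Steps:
J(P) = P
K(R, E) = R*(-92 + E)*(41 + R)
v = -764993089/23616 (v = (1/(-23616) - 10449) - 21944 = (-1/23616 - 10449) - 21944 = -246763585/23616 - 21944 = -764993089/23616 ≈ -32393.)
K(J(4), -69)/v = (4*(-3772 - 92*4 + 41*(-69) - 69*4))/(-764993089/23616) = (4*(-3772 - 368 - 2829 - 276))*(-23616/764993089) = (4*(-7245))*(-23616/764993089) = -28980*(-23616/764993089) = 97770240/109284727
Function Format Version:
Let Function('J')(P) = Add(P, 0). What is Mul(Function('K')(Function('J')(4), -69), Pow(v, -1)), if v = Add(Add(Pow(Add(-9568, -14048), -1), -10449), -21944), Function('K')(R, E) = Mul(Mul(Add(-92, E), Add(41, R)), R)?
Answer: Rational(97770240, 109284727) ≈ 0.89464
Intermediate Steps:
Function('J')(P) = P
Function('K')(R, E) = Mul(R, Add(-92, E), Add(41, R))
v = Rational(-764993089, 23616) (v = Add(Add(Pow(-23616, -1), -10449), -21944) = Add(Add(Rational(-1, 23616), -10449), -21944) = Add(Rational(-246763585, 23616), -21944) = Rational(-764993089, 23616) ≈ -32393.)
Mul(Function('K')(Function('J')(4), -69), Pow(v, -1)) = Mul(Mul(4, Add(-3772, Mul(-92, 4), Mul(41, -69), Mul(-69, 4))), Pow(Rational(-764993089, 23616), -1)) = Mul(Mul(4, Add(-3772, -368, -2829, -276)), Rational(-23616, 764993089)) = Mul(Mul(4, -7245), Rational(-23616, 764993089)) = Mul(-28980, Rational(-23616, 764993089)) = Rational(97770240, 109284727)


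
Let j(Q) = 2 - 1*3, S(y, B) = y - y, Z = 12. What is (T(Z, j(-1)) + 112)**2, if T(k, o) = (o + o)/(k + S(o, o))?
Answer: 450241/36 ≈ 12507.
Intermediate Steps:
S(y, B) = 0
j(Q) = -1 (j(Q) = 2 - 3 = -1)
T(k, o) = 2*o/k (T(k, o) = (o + o)/(k + 0) = (2*o)/k = 2*o/k)
(T(Z, j(-1)) + 112)**2 = (2*(-1)/12 + 112)**2 = (2*(-1)*(1/12) + 112)**2 = (-1/6 + 112)**2 = (671/6)**2 = 450241/36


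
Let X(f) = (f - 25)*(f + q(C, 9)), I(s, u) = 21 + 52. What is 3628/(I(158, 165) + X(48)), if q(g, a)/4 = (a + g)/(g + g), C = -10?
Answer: 4535/1477 ≈ 3.0704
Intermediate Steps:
I(s, u) = 73
q(g, a) = 2*(a + g)/g (q(g, a) = 4*((a + g)/(g + g)) = 4*((a + g)/((2*g))) = 4*((a + g)*(1/(2*g))) = 4*((a + g)/(2*g)) = 2*(a + g)/g)
X(f) = (-25 + f)*(⅕ + f) (X(f) = (f - 25)*(f + (2 + 2*9/(-10))) = (-25 + f)*(f + (2 + 2*9*(-⅒))) = (-25 + f)*(f + (2 - 9/5)) = (-25 + f)*(f + ⅕) = (-25 + f)*(⅕ + f))
3628/(I(158, 165) + X(48)) = 3628/(73 + (-5 + 48² - 124/5*48)) = 3628/(73 + (-5 + 2304 - 5952/5)) = 3628/(73 + 5543/5) = 3628/(5908/5) = 3628*(5/5908) = 4535/1477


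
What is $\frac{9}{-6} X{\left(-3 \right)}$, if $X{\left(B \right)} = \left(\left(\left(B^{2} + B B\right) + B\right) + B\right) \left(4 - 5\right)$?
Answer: $18$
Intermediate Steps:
$X{\left(B \right)} = - 2 B - 2 B^{2}$ ($X{\left(B \right)} = \left(\left(\left(B^{2} + B^{2}\right) + B\right) + B\right) \left(-1\right) = \left(\left(2 B^{2} + B\right) + B\right) \left(-1\right) = \left(\left(B + 2 B^{2}\right) + B\right) \left(-1\right) = \left(2 B + 2 B^{2}\right) \left(-1\right) = - 2 B - 2 B^{2}$)
$\frac{9}{-6} X{\left(-3 \right)} = \frac{9}{-6} \left(\left(-2\right) \left(-3\right) \left(1 - 3\right)\right) = 9 \left(- \frac{1}{6}\right) \left(\left(-2\right) \left(-3\right) \left(-2\right)\right) = \left(- \frac{3}{2}\right) \left(-12\right) = 18$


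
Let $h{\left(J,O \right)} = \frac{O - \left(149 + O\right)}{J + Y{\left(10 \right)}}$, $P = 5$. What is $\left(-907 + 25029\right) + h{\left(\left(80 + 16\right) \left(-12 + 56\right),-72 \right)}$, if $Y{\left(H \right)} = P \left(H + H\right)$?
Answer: $\frac{104303379}{4324} \approx 24122.0$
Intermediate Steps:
$Y{\left(H \right)} = 10 H$ ($Y{\left(H \right)} = 5 \left(H + H\right) = 5 \cdot 2 H = 10 H$)
$h{\left(J,O \right)} = - \frac{149}{100 + J}$ ($h{\left(J,O \right)} = \frac{O - \left(149 + O\right)}{J + 10 \cdot 10} = - \frac{149}{J + 100} = - \frac{149}{100 + J}$)
$\left(-907 + 25029\right) + h{\left(\left(80 + 16\right) \left(-12 + 56\right),-72 \right)} = \left(-907 + 25029\right) - \frac{149}{100 + \left(80 + 16\right) \left(-12 + 56\right)} = 24122 - \frac{149}{100 + 96 \cdot 44} = 24122 - \frac{149}{100 + 4224} = 24122 - \frac{149}{4324} = \frac{104303379}{4324}$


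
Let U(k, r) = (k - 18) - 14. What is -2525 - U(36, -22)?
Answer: -2529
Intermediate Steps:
U(k, r) = -32 + k (U(k, r) = (-18 + k) - 14 = -32 + k)
-2525 - U(36, -22) = -2525 - (-32 + 36) = -2525 - 1*4 = -2525 - 4 = -2529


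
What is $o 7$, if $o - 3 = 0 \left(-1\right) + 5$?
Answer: $56$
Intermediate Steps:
$o = 8$ ($o = 3 + \left(0 \left(-1\right) + 5\right) = 3 + \left(0 + 5\right) = 3 + 5 = 8$)
$o 7 = 8 \cdot 7 = 56$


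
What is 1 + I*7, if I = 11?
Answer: 78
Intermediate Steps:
1 + I*7 = 1 + 11*7 = 1 + 77 = 78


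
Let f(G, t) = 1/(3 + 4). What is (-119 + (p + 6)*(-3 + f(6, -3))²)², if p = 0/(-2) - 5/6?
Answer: 127531849/21609 ≈ 5901.8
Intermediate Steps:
p = -⅚ (p = 0*(-½) - 5*⅙ = 0 - ⅚ = -⅚ ≈ -0.83333)
f(G, t) = ⅐ (f(G, t) = 1/7 = ⅐)
(-119 + (p + 6)*(-3 + f(6, -3))²)² = (-119 + (-⅚ + 6)*(-3 + ⅐)²)² = (-119 + 31*(-20/7)²/6)² = (-119 + (31/6)*(400/49))² = (-119 + 6200/147)² = (-11293/147)² = 127531849/21609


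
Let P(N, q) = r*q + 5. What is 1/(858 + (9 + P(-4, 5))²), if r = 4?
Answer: 1/2014 ≈ 0.00049652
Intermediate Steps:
P(N, q) = 5 + 4*q (P(N, q) = 4*q + 5 = 5 + 4*q)
1/(858 + (9 + P(-4, 5))²) = 1/(858 + (9 + (5 + 4*5))²) = 1/(858 + (9 + (5 + 20))²) = 1/(858 + (9 + 25)²) = 1/(858 + 34²) = 1/(858 + 1156) = 1/2014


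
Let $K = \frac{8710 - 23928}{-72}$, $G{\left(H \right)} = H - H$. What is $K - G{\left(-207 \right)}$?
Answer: $\frac{7609}{36} \approx 211.36$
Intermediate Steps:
$G{\left(H \right)} = 0$
$K = \frac{7609}{36}$ ($K = \left(-15218\right) \left(- \frac{1}{72}\right) = \frac{7609}{36} \approx 211.36$)
$K - G{\left(-207 \right)} = \frac{7609}{36} - 0 = \frac{7609}{36} + 0 = \frac{7609}{36}$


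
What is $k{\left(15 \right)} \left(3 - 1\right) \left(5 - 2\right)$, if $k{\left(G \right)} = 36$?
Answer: $216$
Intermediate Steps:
$k{\left(15 \right)} \left(3 - 1\right) \left(5 - 2\right) = 36 \left(3 - 1\right) \left(5 - 2\right) = 36 \cdot 2 \cdot 3 = 36 \cdot 6 = 216$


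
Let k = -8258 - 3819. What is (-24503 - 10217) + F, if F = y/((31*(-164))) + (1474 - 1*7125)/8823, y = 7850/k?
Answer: -9404562956573599/270863753082 ≈ -34721.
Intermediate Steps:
k = -12077
y = -7850/12077 (y = 7850/(-12077) = 7850*(-1/12077) = -7850/12077 ≈ -0.65000)
F = -173449566559/270863753082 (F = -7850/(12077*(31*(-164))) + (1474 - 1*7125)/8823 = -7850/12077/(-5084) + (1474 - 7125)*(1/8823) = -7850/12077*(-1/5084) - 5651*1/8823 = 3925/30699734 - 5651/8823 = -173449566559/270863753082 ≈ -0.64036)
(-24503 - 10217) + F = (-24503 - 10217) - 173449566559/270863753082 = -34720 - 173449566559/270863753082 = -9404562956573599/270863753082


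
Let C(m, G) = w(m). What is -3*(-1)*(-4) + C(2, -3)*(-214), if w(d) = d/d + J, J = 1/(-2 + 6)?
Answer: -559/2 ≈ -279.50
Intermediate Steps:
J = ¼ (J = 1/4 = ¼ ≈ 0.25000)
w(d) = 5/4 (w(d) = d/d + ¼ = 1 + ¼ = 5/4)
C(m, G) = 5/4
-3*(-1)*(-4) + C(2, -3)*(-214) = -3*(-1)*(-4) + (5/4)*(-214) = 3*(-4) - 535/2 = -12 - 535/2 = -559/2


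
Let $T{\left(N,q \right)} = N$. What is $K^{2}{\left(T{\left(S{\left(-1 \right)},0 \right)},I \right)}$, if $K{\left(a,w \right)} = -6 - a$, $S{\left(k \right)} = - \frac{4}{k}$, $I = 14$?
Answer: $100$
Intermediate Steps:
$K^{2}{\left(T{\left(S{\left(-1 \right)},0 \right)},I \right)} = \left(-6 - - \frac{4}{-1}\right)^{2} = \left(-6 - \left(-4\right) \left(-1\right)\right)^{2} = \left(-6 - 4\right)^{2} = \left(-10\right)^{2} = 100$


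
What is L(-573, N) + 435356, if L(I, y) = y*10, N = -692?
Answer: 428436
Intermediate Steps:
L(I, y) = 10*y
L(-573, N) + 435356 = 10*(-692) + 435356 = -6920 + 435356 = 428436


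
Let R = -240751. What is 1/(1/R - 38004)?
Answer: -240751/9149501005 ≈ -2.6313e-5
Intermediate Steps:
1/(1/R - 38004) = 1/(1/(-240751) - 38004) = 1/(-1/240751 - 38004) = 1/(-9149501005/240751) = -240751/9149501005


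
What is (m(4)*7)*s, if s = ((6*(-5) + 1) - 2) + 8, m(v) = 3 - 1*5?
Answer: 322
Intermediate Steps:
m(v) = -2 (m(v) = 3 - 5 = -2)
s = -23 (s = ((-30 + 1) - 2) + 8 = (-29 - 2) + 8 = -31 + 8 = -23)
(m(4)*7)*s = -2*7*(-23) = -14*(-23) = 322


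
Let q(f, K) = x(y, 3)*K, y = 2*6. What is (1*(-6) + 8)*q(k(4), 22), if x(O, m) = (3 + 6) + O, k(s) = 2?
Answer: 924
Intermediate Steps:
y = 12
x(O, m) = 9 + O
q(f, K) = 21*K (q(f, K) = (9 + 12)*K = 21*K)
(1*(-6) + 8)*q(k(4), 22) = (1*(-6) + 8)*(21*22) = (-6 + 8)*462 = 2*462 = 924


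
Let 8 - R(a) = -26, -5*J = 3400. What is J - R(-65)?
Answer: -714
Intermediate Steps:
J = -680 (J = -⅕*3400 = -680)
R(a) = 34 (R(a) = 8 - 1*(-26) = 8 + 26 = 34)
J - R(-65) = -680 - 1*34 = -680 - 34 = -714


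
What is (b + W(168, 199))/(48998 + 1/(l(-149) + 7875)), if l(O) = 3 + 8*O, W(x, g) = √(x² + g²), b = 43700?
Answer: 292178200/327600629 + 33430*√2713/327600629 ≈ 0.89719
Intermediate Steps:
W(x, g) = √(g² + x²)
(b + W(168, 199))/(48998 + 1/(l(-149) + 7875)) = (43700 + √(199² + 168²))/(48998 + 1/((3 + 8*(-149)) + 7875)) = (43700 + √(39601 + 28224))/(48998 + 1/((3 - 1192) + 7875)) = (43700 + √67825)/(48998 + 1/(-1189 + 7875)) = (43700 + 5*√2713)/(48998 + 1/6686) = (43700 + 5*√2713)/(327600629/6686) = (43700 + 5*√2713)*(6686/327600629) = 292178200/327600629 + 33430*√2713/327600629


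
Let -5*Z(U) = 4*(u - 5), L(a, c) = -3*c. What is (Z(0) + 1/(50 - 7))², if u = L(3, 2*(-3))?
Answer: 4977361/46225 ≈ 107.68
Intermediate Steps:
u = 18 (u = -6*(-3) = -3*(-6) = 18)
Z(U) = -52/5 (Z(U) = -4*(18 - 5)/5 = -4*13/5 = -⅕*52 = -52/5)
(Z(0) + 1/(50 - 7))² = (-52/5 + 1/(50 - 7))² = (-52/5 + 1/43)² = (-2231/215)² = 4977361/46225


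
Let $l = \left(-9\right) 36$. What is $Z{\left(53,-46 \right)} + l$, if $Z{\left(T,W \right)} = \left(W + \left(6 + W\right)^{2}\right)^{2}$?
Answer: $2414592$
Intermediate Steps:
$l = -324$
$Z{\left(53,-46 \right)} + l = \left(-46 + \left(6 - 46\right)^{2}\right)^{2} - 324 = \left(-46 + \left(-40\right)^{2}\right)^{2} - 324 = \left(-46 + 1600\right)^{2} - 324 = 1554^{2} - 324 = 2414916 - 324 = 2414592$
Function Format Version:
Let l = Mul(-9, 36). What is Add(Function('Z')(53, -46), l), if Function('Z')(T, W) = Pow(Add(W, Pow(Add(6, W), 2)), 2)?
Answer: 2414592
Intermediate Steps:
l = -324
Add(Function('Z')(53, -46), l) = Add(Pow(Add(-46, Pow(Add(6, -46), 2)), 2), -324) = Add(Pow(Add(-46, Pow(-40, 2)), 2), -324) = Add(Pow(Add(-46, 1600), 2), -324) = Add(Pow(1554, 2), -324) = Add(2414916, -324) = 2414592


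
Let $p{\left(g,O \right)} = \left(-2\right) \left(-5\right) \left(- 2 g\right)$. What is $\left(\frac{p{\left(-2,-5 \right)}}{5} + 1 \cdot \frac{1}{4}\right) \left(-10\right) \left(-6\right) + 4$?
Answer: $499$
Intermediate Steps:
$p{\left(g,O \right)} = - 20 g$ ($p{\left(g,O \right)} = 10 \left(- 2 g\right) = - 20 g$)
$\left(\frac{p{\left(-2,-5 \right)}}{5} + 1 \cdot \frac{1}{4}\right) \left(-10\right) \left(-6\right) + 4 = \left(\frac{\left(-20\right) \left(-2\right)}{5} + 1 \cdot \frac{1}{4}\right) \left(-10\right) \left(-6\right) + 4 = \left(40 \cdot \frac{1}{5} + 1 \cdot \frac{1}{4}\right) \left(-10\right) \left(-6\right) + 4 = \left(8 + \frac{1}{4}\right) \left(-10\right) \left(-6\right) + 4 = \frac{33}{4} \left(-10\right) \left(-6\right) + 4 = \left(- \frac{165}{2}\right) \left(-6\right) + 4 = 495 + 4 = 499$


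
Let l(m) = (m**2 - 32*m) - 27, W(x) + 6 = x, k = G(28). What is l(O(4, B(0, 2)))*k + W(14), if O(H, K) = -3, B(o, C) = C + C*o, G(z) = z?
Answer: 2192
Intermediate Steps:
k = 28
W(x) = -6 + x
l(m) = -27 + m**2 - 32*m
l(O(4, B(0, 2)))*k + W(14) = (-27 + (-3)**2 - 32*(-3))*28 + (-6 + 14) = (-27 + 9 + 96)*28 + 8 = 78*28 + 8 = 2184 + 8 = 2192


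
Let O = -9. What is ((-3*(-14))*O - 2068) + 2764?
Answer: 318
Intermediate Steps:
((-3*(-14))*O - 2068) + 2764 = (-3*(-14)*(-9) - 2068) + 2764 = (42*(-9) - 2068) + 2764 = (-378 - 2068) + 2764 = -2446 + 2764 = 318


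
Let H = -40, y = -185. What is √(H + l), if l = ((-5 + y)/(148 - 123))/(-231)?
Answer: I*√53317110/1155 ≈ 6.322*I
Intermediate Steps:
l = 38/1155 (l = ((-5 - 185)/(148 - 123))/(-231) = -190/25*(-1/231) = -190*1/25*(-1/231) = -38/5*(-1/231) = 38/1155 ≈ 0.032900)
√(H + l) = √(-40 + 38/1155) = √(-46162/1155) = I*√53317110/1155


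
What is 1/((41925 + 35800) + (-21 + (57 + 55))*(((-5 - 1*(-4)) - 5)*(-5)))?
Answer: 1/80455 ≈ 1.2429e-5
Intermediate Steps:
1/((41925 + 35800) + (-21 + (57 + 55))*(((-5 - 1*(-4)) - 5)*(-5))) = 1/(77725 + (-21 + 112)*(((-5 + 4) - 5)*(-5))) = 1/(77725 + 91*((-1 - 5)*(-5))) = 1/(77725 + 91*(-6*(-5))) = 1/(77725 + 91*30) = 1/(77725 + 2730) = 1/80455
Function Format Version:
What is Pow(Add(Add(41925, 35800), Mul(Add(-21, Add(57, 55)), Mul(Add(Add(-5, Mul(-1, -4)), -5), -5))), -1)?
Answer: Rational(1, 80455) ≈ 1.2429e-5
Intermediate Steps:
Pow(Add(Add(41925, 35800), Mul(Add(-21, Add(57, 55)), Mul(Add(Add(-5, Mul(-1, -4)), -5), -5))), -1) = Pow(Add(77725, Mul(Add(-21, 112), Mul(Add(Add(-5, 4), -5), -5))), -1) = Pow(Add(77725, Mul(91, Mul(Add(-1, -5), -5))), -1) = Pow(Add(77725, Mul(91, Mul(-6, -5))), -1) = Pow(Add(77725, Mul(91, 30)), -1) = Pow(Add(77725, 2730), -1) = Pow(80455, -1) = Rational(1, 80455)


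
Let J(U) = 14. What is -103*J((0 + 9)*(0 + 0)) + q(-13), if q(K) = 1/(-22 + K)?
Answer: -50471/35 ≈ -1442.0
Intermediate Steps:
-103*J((0 + 9)*(0 + 0)) + q(-13) = -103*14 + 1/(-22 - 13) = -1442 + 1/(-35) = -1442 - 1/35 = -50471/35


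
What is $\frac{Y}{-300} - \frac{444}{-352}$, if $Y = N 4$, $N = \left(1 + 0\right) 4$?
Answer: $\frac{7973}{6600} \approx 1.208$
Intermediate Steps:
$N = 4$ ($N = 1 \cdot 4 = 4$)
$Y = 16$ ($Y = 4 \cdot 4 = 16$)
$\frac{Y}{-300} - \frac{444}{-352} = \frac{16}{-300} - \frac{444}{-352} = 16 \left(- \frac{1}{300}\right) - - \frac{111}{88} = - \frac{4}{75} + \frac{111}{88} = \frac{7973}{6600}$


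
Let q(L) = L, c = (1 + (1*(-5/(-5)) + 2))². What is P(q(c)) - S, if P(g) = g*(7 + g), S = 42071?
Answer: -41703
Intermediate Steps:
c = 16 (c = (1 + (1*(-5*(-⅕)) + 2))² = (1 + (1*1 + 2))² = (1 + (1 + 2))² = (1 + 3)² = 4² = 16)
P(q(c)) - S = 16*(7 + 16) - 1*42071 = 16*23 - 42071 = 368 - 42071 = -41703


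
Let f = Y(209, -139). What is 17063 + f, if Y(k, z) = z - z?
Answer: 17063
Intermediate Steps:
Y(k, z) = 0
f = 0
17063 + f = 17063 + 0 = 17063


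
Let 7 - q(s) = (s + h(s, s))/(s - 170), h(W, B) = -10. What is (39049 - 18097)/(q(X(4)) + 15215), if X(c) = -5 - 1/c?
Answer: 14687352/10670561 ≈ 1.3764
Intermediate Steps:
q(s) = 7 - (-10 + s)/(-170 + s) (q(s) = 7 - (s - 10)/(s - 170) = 7 - (-10 + s)/(-170 + s))
(39049 - 18097)/(q(X(4)) + 15215) = (39049 - 18097)/(2*(-590 + 3*(-5 - 1/4))/(-170 + (-5 - 1/4)) + 15215) = 20952/(2*(-590 + 3*(-5 - 1*¼))/(-170 + (-5 - 1*¼)) + 15215) = 20952/(2*(-590 + 3*(-5 - ¼))/(-170 + (-5 - ¼)) + 15215) = 20952/(2*(-590 + 3*(-21/4))/(-170 - 21/4) + 15215) = 20952/(2*(-590 - 63/4)/(-701/4) + 15215) = 20952/(2*(-4/701)*(-2423/4) + 15215) = 20952/(4846/701 + 15215) = 20952/(10670561/701) = 20952*(701/10670561) = 14687352/10670561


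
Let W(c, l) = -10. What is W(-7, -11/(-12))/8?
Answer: -5/4 ≈ -1.2500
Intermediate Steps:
W(-7, -11/(-12))/8 = -10/8 = (⅛)*(-10) = -5/4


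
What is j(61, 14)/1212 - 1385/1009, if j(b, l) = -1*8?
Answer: -421673/305727 ≈ -1.3792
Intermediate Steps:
j(b, l) = -8
j(61, 14)/1212 - 1385/1009 = -8/1212 - 1385/1009 = -8*1/1212 - 1385*1/1009 = -2/303 - 1385/1009 = -421673/305727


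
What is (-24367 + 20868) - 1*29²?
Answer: -4340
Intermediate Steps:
(-24367 + 20868) - 1*29² = -3499 - 1*841 = -3499 - 841 = -4340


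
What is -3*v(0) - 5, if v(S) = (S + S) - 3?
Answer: 4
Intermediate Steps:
v(S) = -3 + 2*S (v(S) = 2*S - 3 = -3 + 2*S)
-3*v(0) - 5 = -3*(-3 + 2*0) - 5 = -3*(-3 + 0) - 5 = -3*(-3) - 5 = 9 - 5 = 4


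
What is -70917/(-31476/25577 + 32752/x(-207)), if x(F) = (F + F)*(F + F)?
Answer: 3379191575067/49534376 ≈ 68219.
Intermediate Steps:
x(F) = 4*F² (x(F) = (2*F)*(2*F) = 4*F²)
-70917/(-31476/25577 + 32752/x(-207)) = -70917/(-31476/25577 + 32752/((4*(-207)²))) = -70917/(-31476*1/25577 + 32752/((4*42849))) = -70917/(-31476/25577 + 32752/171396) = -70917/(-31476/25577 + 32752*(1/171396)) = -70917/(-31476/25577 + 356/1863) = -70917/(-49534376/47649951) = -70917*(-47649951/49534376) = 3379191575067/49534376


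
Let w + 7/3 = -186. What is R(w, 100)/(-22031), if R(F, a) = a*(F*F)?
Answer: -31922500/198279 ≈ -161.00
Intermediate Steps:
w = -565/3 (w = -7/3 - 186 = -565/3 ≈ -188.33)
R(F, a) = a*F²
R(w, 100)/(-22031) = (100*(-565/3)²)/(-22031) = (100*(319225/9))*(-1/22031) = (31922500/9)*(-1/22031) = -31922500/198279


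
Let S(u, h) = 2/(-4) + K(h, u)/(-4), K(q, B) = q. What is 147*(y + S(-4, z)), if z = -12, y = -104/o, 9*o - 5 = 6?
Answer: -267099/22 ≈ -12141.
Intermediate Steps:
o = 11/9 (o = 5/9 + (1/9)*6 = 5/9 + 2/3 = 11/9 ≈ 1.2222)
y = -936/11 (y = -104/11/9 = -104*9/11 = -936/11 ≈ -85.091)
S(u, h) = -1/2 - h/4 (S(u, h) = 2/(-4) + h/(-4) = 2*(-1/4) + h*(-1/4) = -1/2 - h/4)
147*(y + S(-4, z)) = 147*(-936/11 + (-1/2 - 1/4*(-12))) = 147*(-936/11 + (-1/2 + 3)) = 147*(-936/11 + 5/2) = 147*(-1817/22) = -267099/22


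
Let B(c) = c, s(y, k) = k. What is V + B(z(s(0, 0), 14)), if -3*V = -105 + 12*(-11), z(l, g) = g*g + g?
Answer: 289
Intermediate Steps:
z(l, g) = g + g² (z(l, g) = g² + g = g + g²)
V = 79 (V = -(-105 + 12*(-11))/3 = -(-105 - 132)/3 = -⅓*(-237) = 79)
V + B(z(s(0, 0), 14)) = 79 + 14*(1 + 14) = 79 + 14*15 = 79 + 210 = 289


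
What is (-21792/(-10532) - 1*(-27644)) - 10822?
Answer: 44297774/2633 ≈ 16824.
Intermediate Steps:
(-21792/(-10532) - 1*(-27644)) - 10822 = (-21792*(-1/10532) + 27644) - 10822 = (5448/2633 + 27644) - 10822 = 72792100/2633 - 10822 = 44297774/2633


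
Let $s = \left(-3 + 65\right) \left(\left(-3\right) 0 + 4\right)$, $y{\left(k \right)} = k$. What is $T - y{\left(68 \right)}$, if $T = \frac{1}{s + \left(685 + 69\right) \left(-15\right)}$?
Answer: $- \frac{752217}{11062} \approx -68.0$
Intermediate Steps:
$s = 248$ ($s = 62 \left(0 + 4\right) = 62 \cdot 4 = 248$)
$T = - \frac{1}{11062}$ ($T = \frac{1}{248 + \left(685 + 69\right) \left(-15\right)} = \frac{1}{248 + 754 \left(-15\right)} = \frac{1}{248 - 11310} = \frac{1}{-11062} = - \frac{1}{11062} \approx -9.04 \cdot 10^{-5}$)
$T - y{\left(68 \right)} = - \frac{1}{11062} - 68 = - \frac{752217}{11062}$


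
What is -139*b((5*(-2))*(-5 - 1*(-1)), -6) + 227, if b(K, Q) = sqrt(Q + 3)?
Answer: 227 - 139*I*sqrt(3) ≈ 227.0 - 240.76*I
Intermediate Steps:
b(K, Q) = sqrt(3 + Q)
-139*b((5*(-2))*(-5 - 1*(-1)), -6) + 227 = -139*sqrt(3 - 6) + 227 = -139*I*sqrt(3) + 227 = 227 - 139*I*sqrt(3)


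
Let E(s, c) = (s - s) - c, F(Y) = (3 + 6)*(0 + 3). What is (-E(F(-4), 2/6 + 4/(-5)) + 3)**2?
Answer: 1444/225 ≈ 6.4178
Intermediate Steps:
F(Y) = 27 (F(Y) = 9*3 = 27)
E(s, c) = -c (E(s, c) = 0 - c = -c)
(-E(F(-4), 2/6 + 4/(-5)) + 3)**2 = (-(-1)*(2/6 + 4/(-5)) + 3)**2 = (-(-1)*(2*(1/6) + 4*(-1/5)) + 3)**2 = (-(-1)*(1/3 - 4/5) + 3)**2 = (-(-1)*(-7)/15 + 3)**2 = (-1*7/15 + 3)**2 = (-7/15 + 3)**2 = (38/15)**2 = 1444/225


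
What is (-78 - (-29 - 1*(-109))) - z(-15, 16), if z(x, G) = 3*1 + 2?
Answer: -163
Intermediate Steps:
z(x, G) = 5 (z(x, G) = 3 + 2 = 5)
(-78 - (-29 - 1*(-109))) - z(-15, 16) = (-78 - (-29 - 1*(-109))) - 1*5 = (-78 - (-29 + 109)) - 5 = (-78 - 1*80) - 5 = (-78 - 80) - 5 = -158 - 5 = -163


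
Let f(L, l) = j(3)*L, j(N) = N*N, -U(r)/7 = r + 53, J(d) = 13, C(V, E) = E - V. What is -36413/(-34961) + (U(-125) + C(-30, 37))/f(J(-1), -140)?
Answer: 24223052/4090437 ≈ 5.9219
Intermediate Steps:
U(r) = -371 - 7*r (U(r) = -7*(r + 53) = -7*(53 + r) = -371 - 7*r)
j(N) = N²
f(L, l) = 9*L (f(L, l) = 3²*L = 9*L)
-36413/(-34961) + (U(-125) + C(-30, 37))/f(J(-1), -140) = -36413/(-34961) + ((-371 - 7*(-125)) + (37 - 1*(-30)))/((9*13)) = -36413*(-1/34961) + ((-371 + 875) + (37 + 30))/117 = 36413/34961 + (504 + 67)*(1/117) = 36413/34961 + 571*(1/117) = 36413/34961 + 571/117 = 24223052/4090437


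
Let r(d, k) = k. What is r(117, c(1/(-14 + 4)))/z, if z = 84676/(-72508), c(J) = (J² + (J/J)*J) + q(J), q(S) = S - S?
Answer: 163143/2116900 ≈ 0.077067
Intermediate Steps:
q(S) = 0
c(J) = J + J² (c(J) = (J² + (J/J)*J) + 0 = (J² + 1*J) + 0 = (J² + J) + 0 = (J + J²) + 0 = J + J²)
z = -21169/18127 (z = 84676*(-1/72508) = -21169/18127 ≈ -1.1678)
r(117, c(1/(-14 + 4)))/z = ((1 + 1/(-14 + 4))/(-14 + 4))/(-21169/18127) = ((1 + 1/(-10))/(-10))*(-18127/21169) = -(1 - ⅒)/10*(-18127/21169) = -⅒*9/10*(-18127/21169) = -9/100*(-18127/21169) = 163143/2116900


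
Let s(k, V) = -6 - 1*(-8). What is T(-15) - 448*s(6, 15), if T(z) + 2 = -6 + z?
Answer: -919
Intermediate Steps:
T(z) = -8 + z (T(z) = -2 + (-6 + z) = -8 + z)
s(k, V) = 2 (s(k, V) = -6 + 8 = 2)
T(-15) - 448*s(6, 15) = (-8 - 15) - 448*2 = -23 - 896 = -919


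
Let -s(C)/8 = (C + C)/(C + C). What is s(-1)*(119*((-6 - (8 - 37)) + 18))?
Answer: -39032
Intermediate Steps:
s(C) = -8 (s(C) = -8*(C + C)/(C + C) = -8*2*C/(2*C) = -8*2*C*1/(2*C) = -8*1 = -8)
s(-1)*(119*((-6 - (8 - 37)) + 18)) = -952*((-6 - (8 - 37)) + 18) = -952*((-6 - 1*(-29)) + 18) = -952*((-6 + 29) + 18) = -952*(23 + 18) = -952*41 = -8*4879 = -39032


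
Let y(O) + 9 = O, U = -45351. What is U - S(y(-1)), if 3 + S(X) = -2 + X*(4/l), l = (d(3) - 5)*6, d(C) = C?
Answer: -136048/3 ≈ -45349.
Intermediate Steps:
l = -12 (l = (3 - 5)*6 = -2*6 = -12)
y(O) = -9 + O
S(X) = -5 - X/3 (S(X) = -3 + (-2 + X*(4/(-12))) = -3 + (-2 + X*(4*(-1/12))) = -3 + (-2 + X*(-1/3)) = -3 + (-2 - X/3) = -5 - X/3)
U - S(y(-1)) = -45351 - (-5 - (-9 - 1)/3) = -45351 - (-5 - 1/3*(-10)) = -45351 - (-5 + 10/3) = -45351 - 1*(-5/3) = -45351 + 5/3 = -136048/3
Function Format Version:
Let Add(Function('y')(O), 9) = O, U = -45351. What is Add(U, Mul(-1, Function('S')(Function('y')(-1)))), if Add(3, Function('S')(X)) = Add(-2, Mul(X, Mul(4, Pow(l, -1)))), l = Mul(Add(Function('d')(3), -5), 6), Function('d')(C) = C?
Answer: Rational(-136048, 3) ≈ -45349.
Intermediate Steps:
l = -12 (l = Mul(Add(3, -5), 6) = Mul(-2, 6) = -12)
Function('y')(O) = Add(-9, O)
Function('S')(X) = Add(-5, Mul(Rational(-1, 3), X)) (Function('S')(X) = Add(-3, Add(-2, Mul(X, Mul(4, Pow(-12, -1))))) = Add(-3, Add(-2, Mul(X, Mul(4, Rational(-1, 12))))) = Add(-3, Add(-2, Mul(X, Rational(-1, 3)))) = Add(-3, Add(-2, Mul(Rational(-1, 3), X))) = Add(-5, Mul(Rational(-1, 3), X)))
Add(U, Mul(-1, Function('S')(Function('y')(-1)))) = Add(-45351, Mul(-1, Add(-5, Mul(Rational(-1, 3), Add(-9, -1))))) = Add(-45351, Mul(-1, Add(-5, Mul(Rational(-1, 3), -10)))) = Add(-45351, Mul(-1, Add(-5, Rational(10, 3)))) = Add(-45351, Mul(-1, Rational(-5, 3))) = Add(-45351, Rational(5, 3)) = Rational(-136048, 3)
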